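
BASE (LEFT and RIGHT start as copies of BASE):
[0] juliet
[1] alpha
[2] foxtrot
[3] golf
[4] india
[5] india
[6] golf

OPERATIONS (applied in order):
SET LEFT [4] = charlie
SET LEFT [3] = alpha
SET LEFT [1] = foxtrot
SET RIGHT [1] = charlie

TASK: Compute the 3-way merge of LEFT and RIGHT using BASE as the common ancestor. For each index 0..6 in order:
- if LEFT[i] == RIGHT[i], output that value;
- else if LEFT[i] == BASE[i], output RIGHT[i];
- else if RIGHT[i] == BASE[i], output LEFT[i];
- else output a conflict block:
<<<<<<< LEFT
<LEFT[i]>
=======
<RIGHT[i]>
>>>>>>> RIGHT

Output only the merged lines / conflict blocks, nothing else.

Answer: juliet
<<<<<<< LEFT
foxtrot
=======
charlie
>>>>>>> RIGHT
foxtrot
alpha
charlie
india
golf

Derivation:
Final LEFT:  [juliet, foxtrot, foxtrot, alpha, charlie, india, golf]
Final RIGHT: [juliet, charlie, foxtrot, golf, india, india, golf]
i=0: L=juliet R=juliet -> agree -> juliet
i=1: BASE=alpha L=foxtrot R=charlie all differ -> CONFLICT
i=2: L=foxtrot R=foxtrot -> agree -> foxtrot
i=3: L=alpha, R=golf=BASE -> take LEFT -> alpha
i=4: L=charlie, R=india=BASE -> take LEFT -> charlie
i=5: L=india R=india -> agree -> india
i=6: L=golf R=golf -> agree -> golf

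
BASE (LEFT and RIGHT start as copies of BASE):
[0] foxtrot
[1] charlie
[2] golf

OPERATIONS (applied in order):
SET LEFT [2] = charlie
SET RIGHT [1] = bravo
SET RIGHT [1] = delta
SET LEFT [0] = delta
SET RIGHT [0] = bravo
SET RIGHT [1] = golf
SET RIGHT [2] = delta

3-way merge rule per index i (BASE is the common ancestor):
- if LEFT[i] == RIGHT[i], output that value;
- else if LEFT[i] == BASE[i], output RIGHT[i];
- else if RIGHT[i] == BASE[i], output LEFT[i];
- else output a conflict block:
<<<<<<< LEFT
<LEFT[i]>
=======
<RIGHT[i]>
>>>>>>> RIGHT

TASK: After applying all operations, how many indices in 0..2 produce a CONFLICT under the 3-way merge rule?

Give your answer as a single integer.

Final LEFT:  [delta, charlie, charlie]
Final RIGHT: [bravo, golf, delta]
i=0: BASE=foxtrot L=delta R=bravo all differ -> CONFLICT
i=1: L=charlie=BASE, R=golf -> take RIGHT -> golf
i=2: BASE=golf L=charlie R=delta all differ -> CONFLICT
Conflict count: 2

Answer: 2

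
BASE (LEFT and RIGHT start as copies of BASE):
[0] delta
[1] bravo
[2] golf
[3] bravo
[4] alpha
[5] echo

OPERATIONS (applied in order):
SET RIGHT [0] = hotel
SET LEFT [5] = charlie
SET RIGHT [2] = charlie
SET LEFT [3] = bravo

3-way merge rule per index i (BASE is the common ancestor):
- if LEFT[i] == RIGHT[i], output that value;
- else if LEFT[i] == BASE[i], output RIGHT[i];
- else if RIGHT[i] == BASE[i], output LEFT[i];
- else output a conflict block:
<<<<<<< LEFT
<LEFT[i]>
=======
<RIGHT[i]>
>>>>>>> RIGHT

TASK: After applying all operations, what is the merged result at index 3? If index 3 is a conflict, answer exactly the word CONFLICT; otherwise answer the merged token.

Final LEFT:  [delta, bravo, golf, bravo, alpha, charlie]
Final RIGHT: [hotel, bravo, charlie, bravo, alpha, echo]
i=0: L=delta=BASE, R=hotel -> take RIGHT -> hotel
i=1: L=bravo R=bravo -> agree -> bravo
i=2: L=golf=BASE, R=charlie -> take RIGHT -> charlie
i=3: L=bravo R=bravo -> agree -> bravo
i=4: L=alpha R=alpha -> agree -> alpha
i=5: L=charlie, R=echo=BASE -> take LEFT -> charlie
Index 3 -> bravo

Answer: bravo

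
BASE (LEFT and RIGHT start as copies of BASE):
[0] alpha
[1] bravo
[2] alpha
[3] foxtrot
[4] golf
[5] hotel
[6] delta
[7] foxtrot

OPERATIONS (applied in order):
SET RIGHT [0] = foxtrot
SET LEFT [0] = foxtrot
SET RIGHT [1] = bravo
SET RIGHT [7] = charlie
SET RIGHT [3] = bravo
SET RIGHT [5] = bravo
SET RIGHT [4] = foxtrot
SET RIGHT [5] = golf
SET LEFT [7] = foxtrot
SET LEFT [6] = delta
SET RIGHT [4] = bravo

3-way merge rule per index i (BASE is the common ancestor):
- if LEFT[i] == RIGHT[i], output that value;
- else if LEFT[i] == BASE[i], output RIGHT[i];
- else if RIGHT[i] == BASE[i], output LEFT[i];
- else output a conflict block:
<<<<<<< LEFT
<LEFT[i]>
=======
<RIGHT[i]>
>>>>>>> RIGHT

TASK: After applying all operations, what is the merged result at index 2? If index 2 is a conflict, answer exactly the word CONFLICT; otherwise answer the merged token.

Answer: alpha

Derivation:
Final LEFT:  [foxtrot, bravo, alpha, foxtrot, golf, hotel, delta, foxtrot]
Final RIGHT: [foxtrot, bravo, alpha, bravo, bravo, golf, delta, charlie]
i=0: L=foxtrot R=foxtrot -> agree -> foxtrot
i=1: L=bravo R=bravo -> agree -> bravo
i=2: L=alpha R=alpha -> agree -> alpha
i=3: L=foxtrot=BASE, R=bravo -> take RIGHT -> bravo
i=4: L=golf=BASE, R=bravo -> take RIGHT -> bravo
i=5: L=hotel=BASE, R=golf -> take RIGHT -> golf
i=6: L=delta R=delta -> agree -> delta
i=7: L=foxtrot=BASE, R=charlie -> take RIGHT -> charlie
Index 2 -> alpha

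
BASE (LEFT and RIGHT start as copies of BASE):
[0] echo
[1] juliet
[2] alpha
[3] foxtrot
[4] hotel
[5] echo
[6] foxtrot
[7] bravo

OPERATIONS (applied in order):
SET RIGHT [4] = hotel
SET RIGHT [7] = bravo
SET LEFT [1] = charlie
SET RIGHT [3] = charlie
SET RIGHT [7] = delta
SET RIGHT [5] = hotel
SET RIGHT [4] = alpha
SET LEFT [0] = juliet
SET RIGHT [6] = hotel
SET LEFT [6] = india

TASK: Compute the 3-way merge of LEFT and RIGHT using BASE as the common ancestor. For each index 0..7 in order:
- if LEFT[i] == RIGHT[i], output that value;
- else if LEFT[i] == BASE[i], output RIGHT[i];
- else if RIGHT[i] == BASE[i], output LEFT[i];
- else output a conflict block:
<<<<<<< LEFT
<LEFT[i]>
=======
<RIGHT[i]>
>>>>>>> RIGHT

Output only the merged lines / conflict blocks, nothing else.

Final LEFT:  [juliet, charlie, alpha, foxtrot, hotel, echo, india, bravo]
Final RIGHT: [echo, juliet, alpha, charlie, alpha, hotel, hotel, delta]
i=0: L=juliet, R=echo=BASE -> take LEFT -> juliet
i=1: L=charlie, R=juliet=BASE -> take LEFT -> charlie
i=2: L=alpha R=alpha -> agree -> alpha
i=3: L=foxtrot=BASE, R=charlie -> take RIGHT -> charlie
i=4: L=hotel=BASE, R=alpha -> take RIGHT -> alpha
i=5: L=echo=BASE, R=hotel -> take RIGHT -> hotel
i=6: BASE=foxtrot L=india R=hotel all differ -> CONFLICT
i=7: L=bravo=BASE, R=delta -> take RIGHT -> delta

Answer: juliet
charlie
alpha
charlie
alpha
hotel
<<<<<<< LEFT
india
=======
hotel
>>>>>>> RIGHT
delta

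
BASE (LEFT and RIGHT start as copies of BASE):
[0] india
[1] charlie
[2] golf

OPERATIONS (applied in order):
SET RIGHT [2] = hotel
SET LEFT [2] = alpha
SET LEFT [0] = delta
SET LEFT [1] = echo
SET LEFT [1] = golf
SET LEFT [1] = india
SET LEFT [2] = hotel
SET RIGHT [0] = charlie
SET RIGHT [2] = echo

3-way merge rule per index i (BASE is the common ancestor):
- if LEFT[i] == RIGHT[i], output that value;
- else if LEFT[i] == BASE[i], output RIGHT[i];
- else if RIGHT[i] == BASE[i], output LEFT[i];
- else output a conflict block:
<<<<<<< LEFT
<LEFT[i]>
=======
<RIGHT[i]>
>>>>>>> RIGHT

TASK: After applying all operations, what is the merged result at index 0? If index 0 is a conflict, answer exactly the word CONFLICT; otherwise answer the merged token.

Answer: CONFLICT

Derivation:
Final LEFT:  [delta, india, hotel]
Final RIGHT: [charlie, charlie, echo]
i=0: BASE=india L=delta R=charlie all differ -> CONFLICT
i=1: L=india, R=charlie=BASE -> take LEFT -> india
i=2: BASE=golf L=hotel R=echo all differ -> CONFLICT
Index 0 -> CONFLICT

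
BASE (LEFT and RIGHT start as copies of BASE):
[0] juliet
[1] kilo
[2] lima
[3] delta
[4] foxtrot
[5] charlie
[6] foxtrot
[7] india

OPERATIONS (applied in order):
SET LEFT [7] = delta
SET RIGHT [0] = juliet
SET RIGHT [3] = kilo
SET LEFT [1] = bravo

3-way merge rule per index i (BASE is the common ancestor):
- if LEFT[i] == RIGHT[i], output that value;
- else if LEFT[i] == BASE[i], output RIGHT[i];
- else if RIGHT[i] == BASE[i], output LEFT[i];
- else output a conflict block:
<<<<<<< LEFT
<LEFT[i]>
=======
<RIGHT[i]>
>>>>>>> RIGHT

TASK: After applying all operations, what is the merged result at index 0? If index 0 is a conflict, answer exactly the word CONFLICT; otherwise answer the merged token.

Answer: juliet

Derivation:
Final LEFT:  [juliet, bravo, lima, delta, foxtrot, charlie, foxtrot, delta]
Final RIGHT: [juliet, kilo, lima, kilo, foxtrot, charlie, foxtrot, india]
i=0: L=juliet R=juliet -> agree -> juliet
i=1: L=bravo, R=kilo=BASE -> take LEFT -> bravo
i=2: L=lima R=lima -> agree -> lima
i=3: L=delta=BASE, R=kilo -> take RIGHT -> kilo
i=4: L=foxtrot R=foxtrot -> agree -> foxtrot
i=5: L=charlie R=charlie -> agree -> charlie
i=6: L=foxtrot R=foxtrot -> agree -> foxtrot
i=7: L=delta, R=india=BASE -> take LEFT -> delta
Index 0 -> juliet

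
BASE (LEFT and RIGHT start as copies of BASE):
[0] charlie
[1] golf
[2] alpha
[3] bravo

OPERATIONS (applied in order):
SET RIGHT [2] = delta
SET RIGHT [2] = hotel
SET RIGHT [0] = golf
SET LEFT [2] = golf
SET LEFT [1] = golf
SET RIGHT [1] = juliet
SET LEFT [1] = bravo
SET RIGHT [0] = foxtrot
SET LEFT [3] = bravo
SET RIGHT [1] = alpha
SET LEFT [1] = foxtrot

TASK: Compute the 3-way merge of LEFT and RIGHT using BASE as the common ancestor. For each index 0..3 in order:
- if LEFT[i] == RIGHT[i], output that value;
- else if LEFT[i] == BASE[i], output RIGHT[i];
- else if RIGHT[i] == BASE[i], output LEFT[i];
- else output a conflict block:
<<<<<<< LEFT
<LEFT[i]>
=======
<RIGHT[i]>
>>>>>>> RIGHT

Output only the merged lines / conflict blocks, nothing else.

Answer: foxtrot
<<<<<<< LEFT
foxtrot
=======
alpha
>>>>>>> RIGHT
<<<<<<< LEFT
golf
=======
hotel
>>>>>>> RIGHT
bravo

Derivation:
Final LEFT:  [charlie, foxtrot, golf, bravo]
Final RIGHT: [foxtrot, alpha, hotel, bravo]
i=0: L=charlie=BASE, R=foxtrot -> take RIGHT -> foxtrot
i=1: BASE=golf L=foxtrot R=alpha all differ -> CONFLICT
i=2: BASE=alpha L=golf R=hotel all differ -> CONFLICT
i=3: L=bravo R=bravo -> agree -> bravo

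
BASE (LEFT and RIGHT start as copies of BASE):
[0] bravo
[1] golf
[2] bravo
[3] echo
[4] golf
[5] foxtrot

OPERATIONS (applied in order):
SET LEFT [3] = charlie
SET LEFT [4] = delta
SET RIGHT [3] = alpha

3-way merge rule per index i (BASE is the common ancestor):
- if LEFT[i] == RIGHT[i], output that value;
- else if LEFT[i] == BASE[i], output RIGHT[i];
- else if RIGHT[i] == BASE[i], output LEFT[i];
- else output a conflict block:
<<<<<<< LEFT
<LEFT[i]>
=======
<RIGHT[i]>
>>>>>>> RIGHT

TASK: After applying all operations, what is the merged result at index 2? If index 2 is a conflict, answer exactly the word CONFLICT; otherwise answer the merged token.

Final LEFT:  [bravo, golf, bravo, charlie, delta, foxtrot]
Final RIGHT: [bravo, golf, bravo, alpha, golf, foxtrot]
i=0: L=bravo R=bravo -> agree -> bravo
i=1: L=golf R=golf -> agree -> golf
i=2: L=bravo R=bravo -> agree -> bravo
i=3: BASE=echo L=charlie R=alpha all differ -> CONFLICT
i=4: L=delta, R=golf=BASE -> take LEFT -> delta
i=5: L=foxtrot R=foxtrot -> agree -> foxtrot
Index 2 -> bravo

Answer: bravo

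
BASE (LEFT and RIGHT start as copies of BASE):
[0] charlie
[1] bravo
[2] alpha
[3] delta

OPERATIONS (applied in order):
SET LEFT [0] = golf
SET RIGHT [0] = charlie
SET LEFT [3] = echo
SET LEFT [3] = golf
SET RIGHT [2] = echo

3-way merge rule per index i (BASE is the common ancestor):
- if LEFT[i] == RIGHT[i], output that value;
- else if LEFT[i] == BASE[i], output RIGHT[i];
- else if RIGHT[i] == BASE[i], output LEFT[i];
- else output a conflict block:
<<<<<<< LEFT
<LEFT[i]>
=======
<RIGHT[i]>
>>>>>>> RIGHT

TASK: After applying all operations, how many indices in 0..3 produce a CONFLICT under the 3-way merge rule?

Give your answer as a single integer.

Answer: 0

Derivation:
Final LEFT:  [golf, bravo, alpha, golf]
Final RIGHT: [charlie, bravo, echo, delta]
i=0: L=golf, R=charlie=BASE -> take LEFT -> golf
i=1: L=bravo R=bravo -> agree -> bravo
i=2: L=alpha=BASE, R=echo -> take RIGHT -> echo
i=3: L=golf, R=delta=BASE -> take LEFT -> golf
Conflict count: 0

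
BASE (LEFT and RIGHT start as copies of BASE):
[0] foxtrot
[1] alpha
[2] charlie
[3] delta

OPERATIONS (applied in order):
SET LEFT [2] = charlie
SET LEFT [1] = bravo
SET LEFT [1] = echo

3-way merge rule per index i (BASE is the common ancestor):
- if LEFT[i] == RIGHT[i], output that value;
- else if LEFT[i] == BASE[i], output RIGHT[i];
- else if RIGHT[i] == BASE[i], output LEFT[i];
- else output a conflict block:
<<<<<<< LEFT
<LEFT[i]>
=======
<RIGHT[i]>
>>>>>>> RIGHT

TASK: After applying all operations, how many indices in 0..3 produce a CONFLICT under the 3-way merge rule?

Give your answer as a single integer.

Answer: 0

Derivation:
Final LEFT:  [foxtrot, echo, charlie, delta]
Final RIGHT: [foxtrot, alpha, charlie, delta]
i=0: L=foxtrot R=foxtrot -> agree -> foxtrot
i=1: L=echo, R=alpha=BASE -> take LEFT -> echo
i=2: L=charlie R=charlie -> agree -> charlie
i=3: L=delta R=delta -> agree -> delta
Conflict count: 0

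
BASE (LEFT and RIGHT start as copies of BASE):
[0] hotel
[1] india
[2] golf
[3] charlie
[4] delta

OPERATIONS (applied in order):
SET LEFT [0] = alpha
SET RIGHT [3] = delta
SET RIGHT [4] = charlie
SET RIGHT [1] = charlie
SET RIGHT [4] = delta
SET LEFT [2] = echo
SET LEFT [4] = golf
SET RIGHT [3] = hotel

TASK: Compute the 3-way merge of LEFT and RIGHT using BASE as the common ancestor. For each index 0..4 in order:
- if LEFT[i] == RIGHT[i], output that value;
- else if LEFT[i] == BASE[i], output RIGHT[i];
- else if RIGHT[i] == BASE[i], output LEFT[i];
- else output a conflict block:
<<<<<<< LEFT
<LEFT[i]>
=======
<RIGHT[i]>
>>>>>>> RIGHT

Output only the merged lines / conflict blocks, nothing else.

Answer: alpha
charlie
echo
hotel
golf

Derivation:
Final LEFT:  [alpha, india, echo, charlie, golf]
Final RIGHT: [hotel, charlie, golf, hotel, delta]
i=0: L=alpha, R=hotel=BASE -> take LEFT -> alpha
i=1: L=india=BASE, R=charlie -> take RIGHT -> charlie
i=2: L=echo, R=golf=BASE -> take LEFT -> echo
i=3: L=charlie=BASE, R=hotel -> take RIGHT -> hotel
i=4: L=golf, R=delta=BASE -> take LEFT -> golf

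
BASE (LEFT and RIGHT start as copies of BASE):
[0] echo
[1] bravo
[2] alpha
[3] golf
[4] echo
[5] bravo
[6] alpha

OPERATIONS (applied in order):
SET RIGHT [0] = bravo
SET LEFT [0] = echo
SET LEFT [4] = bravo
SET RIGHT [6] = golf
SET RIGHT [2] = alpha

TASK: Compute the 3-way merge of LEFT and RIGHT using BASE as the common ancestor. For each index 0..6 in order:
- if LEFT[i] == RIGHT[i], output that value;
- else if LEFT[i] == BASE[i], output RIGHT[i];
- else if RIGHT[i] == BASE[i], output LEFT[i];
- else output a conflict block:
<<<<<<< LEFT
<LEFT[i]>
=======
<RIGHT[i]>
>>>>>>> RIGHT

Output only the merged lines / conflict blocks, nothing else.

Final LEFT:  [echo, bravo, alpha, golf, bravo, bravo, alpha]
Final RIGHT: [bravo, bravo, alpha, golf, echo, bravo, golf]
i=0: L=echo=BASE, R=bravo -> take RIGHT -> bravo
i=1: L=bravo R=bravo -> agree -> bravo
i=2: L=alpha R=alpha -> agree -> alpha
i=3: L=golf R=golf -> agree -> golf
i=4: L=bravo, R=echo=BASE -> take LEFT -> bravo
i=5: L=bravo R=bravo -> agree -> bravo
i=6: L=alpha=BASE, R=golf -> take RIGHT -> golf

Answer: bravo
bravo
alpha
golf
bravo
bravo
golf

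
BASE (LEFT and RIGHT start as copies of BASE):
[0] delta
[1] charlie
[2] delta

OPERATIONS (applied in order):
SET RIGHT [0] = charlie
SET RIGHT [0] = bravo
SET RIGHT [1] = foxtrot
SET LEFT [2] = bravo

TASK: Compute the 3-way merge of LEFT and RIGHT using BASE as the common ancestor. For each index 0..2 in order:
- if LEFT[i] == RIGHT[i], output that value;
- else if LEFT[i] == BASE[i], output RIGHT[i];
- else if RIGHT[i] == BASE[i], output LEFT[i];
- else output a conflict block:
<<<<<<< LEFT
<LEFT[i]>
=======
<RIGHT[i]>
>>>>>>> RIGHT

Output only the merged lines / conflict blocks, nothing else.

Final LEFT:  [delta, charlie, bravo]
Final RIGHT: [bravo, foxtrot, delta]
i=0: L=delta=BASE, R=bravo -> take RIGHT -> bravo
i=1: L=charlie=BASE, R=foxtrot -> take RIGHT -> foxtrot
i=2: L=bravo, R=delta=BASE -> take LEFT -> bravo

Answer: bravo
foxtrot
bravo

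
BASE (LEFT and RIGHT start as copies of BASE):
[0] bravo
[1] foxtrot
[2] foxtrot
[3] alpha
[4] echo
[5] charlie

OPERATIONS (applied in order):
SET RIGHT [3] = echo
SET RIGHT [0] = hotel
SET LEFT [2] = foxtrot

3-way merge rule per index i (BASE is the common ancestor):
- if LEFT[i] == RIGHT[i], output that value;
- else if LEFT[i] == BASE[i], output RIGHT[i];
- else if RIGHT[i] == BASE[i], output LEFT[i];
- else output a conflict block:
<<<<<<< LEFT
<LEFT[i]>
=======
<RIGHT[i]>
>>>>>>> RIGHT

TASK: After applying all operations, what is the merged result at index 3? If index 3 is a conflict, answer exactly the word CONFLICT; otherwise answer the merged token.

Final LEFT:  [bravo, foxtrot, foxtrot, alpha, echo, charlie]
Final RIGHT: [hotel, foxtrot, foxtrot, echo, echo, charlie]
i=0: L=bravo=BASE, R=hotel -> take RIGHT -> hotel
i=1: L=foxtrot R=foxtrot -> agree -> foxtrot
i=2: L=foxtrot R=foxtrot -> agree -> foxtrot
i=3: L=alpha=BASE, R=echo -> take RIGHT -> echo
i=4: L=echo R=echo -> agree -> echo
i=5: L=charlie R=charlie -> agree -> charlie
Index 3 -> echo

Answer: echo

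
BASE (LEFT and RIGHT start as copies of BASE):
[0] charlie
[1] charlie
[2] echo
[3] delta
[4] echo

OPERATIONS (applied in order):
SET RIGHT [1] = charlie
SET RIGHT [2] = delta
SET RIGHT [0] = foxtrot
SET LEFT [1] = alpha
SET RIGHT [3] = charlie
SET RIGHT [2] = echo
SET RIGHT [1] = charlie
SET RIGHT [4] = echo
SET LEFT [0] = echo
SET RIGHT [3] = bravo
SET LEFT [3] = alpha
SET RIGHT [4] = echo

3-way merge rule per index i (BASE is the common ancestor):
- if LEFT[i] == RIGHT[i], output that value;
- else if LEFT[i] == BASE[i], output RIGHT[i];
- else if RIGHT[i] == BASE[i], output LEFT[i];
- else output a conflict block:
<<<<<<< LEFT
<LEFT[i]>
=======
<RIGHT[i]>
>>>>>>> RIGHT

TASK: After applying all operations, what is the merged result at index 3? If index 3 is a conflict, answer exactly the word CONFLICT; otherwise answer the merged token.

Final LEFT:  [echo, alpha, echo, alpha, echo]
Final RIGHT: [foxtrot, charlie, echo, bravo, echo]
i=0: BASE=charlie L=echo R=foxtrot all differ -> CONFLICT
i=1: L=alpha, R=charlie=BASE -> take LEFT -> alpha
i=2: L=echo R=echo -> agree -> echo
i=3: BASE=delta L=alpha R=bravo all differ -> CONFLICT
i=4: L=echo R=echo -> agree -> echo
Index 3 -> CONFLICT

Answer: CONFLICT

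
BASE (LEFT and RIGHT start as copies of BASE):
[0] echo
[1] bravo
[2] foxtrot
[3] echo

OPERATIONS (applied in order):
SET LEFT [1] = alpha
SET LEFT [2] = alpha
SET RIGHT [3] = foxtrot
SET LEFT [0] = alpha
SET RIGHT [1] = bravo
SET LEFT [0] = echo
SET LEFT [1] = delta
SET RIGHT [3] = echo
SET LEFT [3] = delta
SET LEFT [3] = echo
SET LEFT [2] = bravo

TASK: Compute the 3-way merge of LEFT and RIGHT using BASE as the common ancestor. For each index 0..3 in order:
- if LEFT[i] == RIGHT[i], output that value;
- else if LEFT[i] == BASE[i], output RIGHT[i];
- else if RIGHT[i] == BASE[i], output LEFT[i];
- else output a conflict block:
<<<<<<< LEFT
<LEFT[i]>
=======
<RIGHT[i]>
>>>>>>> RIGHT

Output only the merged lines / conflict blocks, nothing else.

Final LEFT:  [echo, delta, bravo, echo]
Final RIGHT: [echo, bravo, foxtrot, echo]
i=0: L=echo R=echo -> agree -> echo
i=1: L=delta, R=bravo=BASE -> take LEFT -> delta
i=2: L=bravo, R=foxtrot=BASE -> take LEFT -> bravo
i=3: L=echo R=echo -> agree -> echo

Answer: echo
delta
bravo
echo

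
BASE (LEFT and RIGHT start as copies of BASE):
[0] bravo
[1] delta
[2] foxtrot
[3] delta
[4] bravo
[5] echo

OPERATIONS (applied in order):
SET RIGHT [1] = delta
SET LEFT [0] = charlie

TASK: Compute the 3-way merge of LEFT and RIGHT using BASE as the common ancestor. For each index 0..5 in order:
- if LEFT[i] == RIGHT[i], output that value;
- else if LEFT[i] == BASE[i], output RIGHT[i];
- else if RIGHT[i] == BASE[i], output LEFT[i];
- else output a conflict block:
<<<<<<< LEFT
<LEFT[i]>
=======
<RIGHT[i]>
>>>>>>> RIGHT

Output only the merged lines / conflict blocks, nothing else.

Final LEFT:  [charlie, delta, foxtrot, delta, bravo, echo]
Final RIGHT: [bravo, delta, foxtrot, delta, bravo, echo]
i=0: L=charlie, R=bravo=BASE -> take LEFT -> charlie
i=1: L=delta R=delta -> agree -> delta
i=2: L=foxtrot R=foxtrot -> agree -> foxtrot
i=3: L=delta R=delta -> agree -> delta
i=4: L=bravo R=bravo -> agree -> bravo
i=5: L=echo R=echo -> agree -> echo

Answer: charlie
delta
foxtrot
delta
bravo
echo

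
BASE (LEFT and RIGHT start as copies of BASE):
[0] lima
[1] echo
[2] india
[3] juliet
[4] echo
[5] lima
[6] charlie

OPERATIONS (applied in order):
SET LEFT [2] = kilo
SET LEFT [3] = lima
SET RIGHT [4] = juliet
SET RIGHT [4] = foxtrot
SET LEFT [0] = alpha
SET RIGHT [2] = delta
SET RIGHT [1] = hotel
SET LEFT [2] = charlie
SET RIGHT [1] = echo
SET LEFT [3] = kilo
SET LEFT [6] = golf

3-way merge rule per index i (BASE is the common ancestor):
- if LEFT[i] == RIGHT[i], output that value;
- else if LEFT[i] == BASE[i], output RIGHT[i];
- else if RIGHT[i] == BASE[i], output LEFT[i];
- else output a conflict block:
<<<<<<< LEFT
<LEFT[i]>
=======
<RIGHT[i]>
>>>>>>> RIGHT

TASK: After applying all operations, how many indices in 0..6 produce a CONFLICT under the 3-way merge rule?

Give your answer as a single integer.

Final LEFT:  [alpha, echo, charlie, kilo, echo, lima, golf]
Final RIGHT: [lima, echo, delta, juliet, foxtrot, lima, charlie]
i=0: L=alpha, R=lima=BASE -> take LEFT -> alpha
i=1: L=echo R=echo -> agree -> echo
i=2: BASE=india L=charlie R=delta all differ -> CONFLICT
i=3: L=kilo, R=juliet=BASE -> take LEFT -> kilo
i=4: L=echo=BASE, R=foxtrot -> take RIGHT -> foxtrot
i=5: L=lima R=lima -> agree -> lima
i=6: L=golf, R=charlie=BASE -> take LEFT -> golf
Conflict count: 1

Answer: 1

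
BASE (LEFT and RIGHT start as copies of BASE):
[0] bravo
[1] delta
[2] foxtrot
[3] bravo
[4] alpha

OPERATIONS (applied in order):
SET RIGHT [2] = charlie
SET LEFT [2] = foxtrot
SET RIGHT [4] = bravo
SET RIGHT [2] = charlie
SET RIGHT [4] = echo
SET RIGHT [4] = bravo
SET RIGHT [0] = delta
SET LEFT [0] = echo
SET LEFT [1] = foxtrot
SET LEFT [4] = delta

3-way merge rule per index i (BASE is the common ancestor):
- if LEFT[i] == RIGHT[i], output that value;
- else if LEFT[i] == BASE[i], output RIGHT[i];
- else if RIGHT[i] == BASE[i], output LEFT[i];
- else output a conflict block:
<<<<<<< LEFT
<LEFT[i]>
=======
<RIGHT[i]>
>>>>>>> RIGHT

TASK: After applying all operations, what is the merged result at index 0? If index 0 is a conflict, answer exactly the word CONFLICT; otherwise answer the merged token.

Answer: CONFLICT

Derivation:
Final LEFT:  [echo, foxtrot, foxtrot, bravo, delta]
Final RIGHT: [delta, delta, charlie, bravo, bravo]
i=0: BASE=bravo L=echo R=delta all differ -> CONFLICT
i=1: L=foxtrot, R=delta=BASE -> take LEFT -> foxtrot
i=2: L=foxtrot=BASE, R=charlie -> take RIGHT -> charlie
i=3: L=bravo R=bravo -> agree -> bravo
i=4: BASE=alpha L=delta R=bravo all differ -> CONFLICT
Index 0 -> CONFLICT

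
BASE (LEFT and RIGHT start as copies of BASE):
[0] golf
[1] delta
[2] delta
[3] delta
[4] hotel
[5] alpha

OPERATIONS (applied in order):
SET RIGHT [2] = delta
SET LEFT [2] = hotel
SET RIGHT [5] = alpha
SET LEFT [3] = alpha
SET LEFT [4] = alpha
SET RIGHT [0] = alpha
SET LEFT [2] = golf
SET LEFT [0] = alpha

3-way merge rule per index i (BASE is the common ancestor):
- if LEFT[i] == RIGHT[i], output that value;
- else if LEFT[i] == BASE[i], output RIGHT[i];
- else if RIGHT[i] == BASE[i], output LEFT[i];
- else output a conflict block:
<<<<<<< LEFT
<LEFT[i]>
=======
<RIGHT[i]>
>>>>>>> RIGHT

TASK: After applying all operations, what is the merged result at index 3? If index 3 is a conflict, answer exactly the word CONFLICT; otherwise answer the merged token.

Answer: alpha

Derivation:
Final LEFT:  [alpha, delta, golf, alpha, alpha, alpha]
Final RIGHT: [alpha, delta, delta, delta, hotel, alpha]
i=0: L=alpha R=alpha -> agree -> alpha
i=1: L=delta R=delta -> agree -> delta
i=2: L=golf, R=delta=BASE -> take LEFT -> golf
i=3: L=alpha, R=delta=BASE -> take LEFT -> alpha
i=4: L=alpha, R=hotel=BASE -> take LEFT -> alpha
i=5: L=alpha R=alpha -> agree -> alpha
Index 3 -> alpha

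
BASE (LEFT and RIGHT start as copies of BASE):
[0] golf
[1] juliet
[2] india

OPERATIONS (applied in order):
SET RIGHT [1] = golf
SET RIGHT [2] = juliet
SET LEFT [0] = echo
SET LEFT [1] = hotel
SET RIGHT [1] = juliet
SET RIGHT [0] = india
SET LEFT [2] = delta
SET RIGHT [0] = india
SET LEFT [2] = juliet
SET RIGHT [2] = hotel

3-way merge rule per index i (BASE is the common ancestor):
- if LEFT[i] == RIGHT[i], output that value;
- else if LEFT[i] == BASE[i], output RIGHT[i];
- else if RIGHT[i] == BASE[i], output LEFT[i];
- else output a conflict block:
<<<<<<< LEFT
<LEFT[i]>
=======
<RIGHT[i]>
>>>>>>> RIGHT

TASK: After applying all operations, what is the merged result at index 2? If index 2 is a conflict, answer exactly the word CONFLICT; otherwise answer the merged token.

Final LEFT:  [echo, hotel, juliet]
Final RIGHT: [india, juliet, hotel]
i=0: BASE=golf L=echo R=india all differ -> CONFLICT
i=1: L=hotel, R=juliet=BASE -> take LEFT -> hotel
i=2: BASE=india L=juliet R=hotel all differ -> CONFLICT
Index 2 -> CONFLICT

Answer: CONFLICT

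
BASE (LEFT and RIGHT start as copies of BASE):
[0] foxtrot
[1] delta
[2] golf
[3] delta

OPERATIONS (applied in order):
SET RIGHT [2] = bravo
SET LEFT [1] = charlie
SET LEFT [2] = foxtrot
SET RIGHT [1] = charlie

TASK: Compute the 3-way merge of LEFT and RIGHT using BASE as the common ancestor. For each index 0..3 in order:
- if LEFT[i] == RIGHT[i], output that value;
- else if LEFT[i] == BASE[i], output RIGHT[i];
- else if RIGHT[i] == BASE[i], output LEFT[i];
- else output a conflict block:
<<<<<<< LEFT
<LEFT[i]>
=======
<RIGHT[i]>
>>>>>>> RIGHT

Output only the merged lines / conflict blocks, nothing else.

Answer: foxtrot
charlie
<<<<<<< LEFT
foxtrot
=======
bravo
>>>>>>> RIGHT
delta

Derivation:
Final LEFT:  [foxtrot, charlie, foxtrot, delta]
Final RIGHT: [foxtrot, charlie, bravo, delta]
i=0: L=foxtrot R=foxtrot -> agree -> foxtrot
i=1: L=charlie R=charlie -> agree -> charlie
i=2: BASE=golf L=foxtrot R=bravo all differ -> CONFLICT
i=3: L=delta R=delta -> agree -> delta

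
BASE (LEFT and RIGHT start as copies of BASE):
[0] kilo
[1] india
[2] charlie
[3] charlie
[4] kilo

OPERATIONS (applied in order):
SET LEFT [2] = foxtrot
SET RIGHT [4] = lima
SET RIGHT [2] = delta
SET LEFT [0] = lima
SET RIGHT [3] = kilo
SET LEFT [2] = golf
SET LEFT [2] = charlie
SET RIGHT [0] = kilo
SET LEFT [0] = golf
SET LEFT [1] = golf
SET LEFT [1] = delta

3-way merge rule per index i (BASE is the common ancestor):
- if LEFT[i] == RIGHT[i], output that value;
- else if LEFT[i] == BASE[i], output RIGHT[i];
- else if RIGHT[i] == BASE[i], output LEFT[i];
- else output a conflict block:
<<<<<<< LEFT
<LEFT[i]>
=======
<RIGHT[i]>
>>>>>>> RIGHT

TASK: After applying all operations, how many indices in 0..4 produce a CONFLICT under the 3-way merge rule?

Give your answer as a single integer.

Final LEFT:  [golf, delta, charlie, charlie, kilo]
Final RIGHT: [kilo, india, delta, kilo, lima]
i=0: L=golf, R=kilo=BASE -> take LEFT -> golf
i=1: L=delta, R=india=BASE -> take LEFT -> delta
i=2: L=charlie=BASE, R=delta -> take RIGHT -> delta
i=3: L=charlie=BASE, R=kilo -> take RIGHT -> kilo
i=4: L=kilo=BASE, R=lima -> take RIGHT -> lima
Conflict count: 0

Answer: 0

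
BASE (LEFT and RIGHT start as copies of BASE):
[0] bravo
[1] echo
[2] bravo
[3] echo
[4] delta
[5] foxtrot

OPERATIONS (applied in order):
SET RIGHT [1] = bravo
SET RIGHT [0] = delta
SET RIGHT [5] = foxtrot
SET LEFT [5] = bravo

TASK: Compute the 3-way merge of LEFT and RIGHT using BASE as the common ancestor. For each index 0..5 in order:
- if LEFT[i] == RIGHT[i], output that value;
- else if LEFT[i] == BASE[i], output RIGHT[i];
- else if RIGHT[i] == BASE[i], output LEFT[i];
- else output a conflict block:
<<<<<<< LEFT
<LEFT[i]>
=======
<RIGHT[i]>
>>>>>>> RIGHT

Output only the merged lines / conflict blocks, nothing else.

Final LEFT:  [bravo, echo, bravo, echo, delta, bravo]
Final RIGHT: [delta, bravo, bravo, echo, delta, foxtrot]
i=0: L=bravo=BASE, R=delta -> take RIGHT -> delta
i=1: L=echo=BASE, R=bravo -> take RIGHT -> bravo
i=2: L=bravo R=bravo -> agree -> bravo
i=3: L=echo R=echo -> agree -> echo
i=4: L=delta R=delta -> agree -> delta
i=5: L=bravo, R=foxtrot=BASE -> take LEFT -> bravo

Answer: delta
bravo
bravo
echo
delta
bravo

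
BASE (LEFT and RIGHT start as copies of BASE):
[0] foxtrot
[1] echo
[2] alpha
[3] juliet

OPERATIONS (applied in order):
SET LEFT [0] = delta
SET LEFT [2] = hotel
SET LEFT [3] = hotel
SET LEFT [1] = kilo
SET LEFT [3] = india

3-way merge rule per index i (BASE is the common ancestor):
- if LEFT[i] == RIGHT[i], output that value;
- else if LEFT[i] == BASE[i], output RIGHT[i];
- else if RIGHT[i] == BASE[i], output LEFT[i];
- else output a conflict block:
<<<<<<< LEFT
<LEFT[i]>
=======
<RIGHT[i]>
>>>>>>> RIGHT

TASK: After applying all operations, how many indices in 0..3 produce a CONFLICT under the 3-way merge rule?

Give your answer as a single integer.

Final LEFT:  [delta, kilo, hotel, india]
Final RIGHT: [foxtrot, echo, alpha, juliet]
i=0: L=delta, R=foxtrot=BASE -> take LEFT -> delta
i=1: L=kilo, R=echo=BASE -> take LEFT -> kilo
i=2: L=hotel, R=alpha=BASE -> take LEFT -> hotel
i=3: L=india, R=juliet=BASE -> take LEFT -> india
Conflict count: 0

Answer: 0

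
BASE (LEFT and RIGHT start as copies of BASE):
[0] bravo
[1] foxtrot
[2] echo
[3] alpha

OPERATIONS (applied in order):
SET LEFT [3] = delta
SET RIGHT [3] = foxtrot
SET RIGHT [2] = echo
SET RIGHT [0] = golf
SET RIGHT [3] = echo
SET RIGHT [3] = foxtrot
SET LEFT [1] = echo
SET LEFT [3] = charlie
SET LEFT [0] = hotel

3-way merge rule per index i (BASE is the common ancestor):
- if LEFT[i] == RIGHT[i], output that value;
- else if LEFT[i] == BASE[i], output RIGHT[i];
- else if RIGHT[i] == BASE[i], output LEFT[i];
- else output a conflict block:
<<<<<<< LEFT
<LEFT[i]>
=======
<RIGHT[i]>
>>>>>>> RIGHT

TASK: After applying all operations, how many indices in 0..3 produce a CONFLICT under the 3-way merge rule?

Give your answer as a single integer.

Answer: 2

Derivation:
Final LEFT:  [hotel, echo, echo, charlie]
Final RIGHT: [golf, foxtrot, echo, foxtrot]
i=0: BASE=bravo L=hotel R=golf all differ -> CONFLICT
i=1: L=echo, R=foxtrot=BASE -> take LEFT -> echo
i=2: L=echo R=echo -> agree -> echo
i=3: BASE=alpha L=charlie R=foxtrot all differ -> CONFLICT
Conflict count: 2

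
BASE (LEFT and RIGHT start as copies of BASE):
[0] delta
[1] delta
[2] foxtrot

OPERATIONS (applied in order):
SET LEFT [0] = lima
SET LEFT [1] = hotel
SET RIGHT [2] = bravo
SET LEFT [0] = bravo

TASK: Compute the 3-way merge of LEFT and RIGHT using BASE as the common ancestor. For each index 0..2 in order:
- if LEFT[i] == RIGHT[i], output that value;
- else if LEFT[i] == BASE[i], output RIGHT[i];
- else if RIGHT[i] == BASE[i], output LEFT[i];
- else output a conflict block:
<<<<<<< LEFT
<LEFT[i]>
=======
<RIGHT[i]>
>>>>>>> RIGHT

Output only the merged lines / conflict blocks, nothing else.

Final LEFT:  [bravo, hotel, foxtrot]
Final RIGHT: [delta, delta, bravo]
i=0: L=bravo, R=delta=BASE -> take LEFT -> bravo
i=1: L=hotel, R=delta=BASE -> take LEFT -> hotel
i=2: L=foxtrot=BASE, R=bravo -> take RIGHT -> bravo

Answer: bravo
hotel
bravo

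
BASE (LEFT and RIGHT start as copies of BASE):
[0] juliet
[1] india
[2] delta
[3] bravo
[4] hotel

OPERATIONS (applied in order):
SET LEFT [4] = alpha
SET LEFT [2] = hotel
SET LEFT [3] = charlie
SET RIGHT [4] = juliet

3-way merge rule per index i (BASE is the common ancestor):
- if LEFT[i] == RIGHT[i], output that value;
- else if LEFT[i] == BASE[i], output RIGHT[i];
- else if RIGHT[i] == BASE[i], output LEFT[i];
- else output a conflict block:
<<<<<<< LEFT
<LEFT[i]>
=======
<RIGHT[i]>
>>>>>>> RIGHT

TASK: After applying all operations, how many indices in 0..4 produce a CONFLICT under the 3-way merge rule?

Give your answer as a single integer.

Final LEFT:  [juliet, india, hotel, charlie, alpha]
Final RIGHT: [juliet, india, delta, bravo, juliet]
i=0: L=juliet R=juliet -> agree -> juliet
i=1: L=india R=india -> agree -> india
i=2: L=hotel, R=delta=BASE -> take LEFT -> hotel
i=3: L=charlie, R=bravo=BASE -> take LEFT -> charlie
i=4: BASE=hotel L=alpha R=juliet all differ -> CONFLICT
Conflict count: 1

Answer: 1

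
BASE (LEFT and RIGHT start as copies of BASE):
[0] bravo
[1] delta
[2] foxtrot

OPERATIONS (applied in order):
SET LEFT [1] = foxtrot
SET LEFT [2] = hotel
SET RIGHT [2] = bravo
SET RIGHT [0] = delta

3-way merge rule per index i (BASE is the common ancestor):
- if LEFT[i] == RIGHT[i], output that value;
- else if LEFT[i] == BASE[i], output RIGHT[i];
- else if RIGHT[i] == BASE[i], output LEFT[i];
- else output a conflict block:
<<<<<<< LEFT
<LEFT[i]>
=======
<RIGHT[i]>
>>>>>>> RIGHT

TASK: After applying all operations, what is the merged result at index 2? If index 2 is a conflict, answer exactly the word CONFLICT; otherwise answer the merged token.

Final LEFT:  [bravo, foxtrot, hotel]
Final RIGHT: [delta, delta, bravo]
i=0: L=bravo=BASE, R=delta -> take RIGHT -> delta
i=1: L=foxtrot, R=delta=BASE -> take LEFT -> foxtrot
i=2: BASE=foxtrot L=hotel R=bravo all differ -> CONFLICT
Index 2 -> CONFLICT

Answer: CONFLICT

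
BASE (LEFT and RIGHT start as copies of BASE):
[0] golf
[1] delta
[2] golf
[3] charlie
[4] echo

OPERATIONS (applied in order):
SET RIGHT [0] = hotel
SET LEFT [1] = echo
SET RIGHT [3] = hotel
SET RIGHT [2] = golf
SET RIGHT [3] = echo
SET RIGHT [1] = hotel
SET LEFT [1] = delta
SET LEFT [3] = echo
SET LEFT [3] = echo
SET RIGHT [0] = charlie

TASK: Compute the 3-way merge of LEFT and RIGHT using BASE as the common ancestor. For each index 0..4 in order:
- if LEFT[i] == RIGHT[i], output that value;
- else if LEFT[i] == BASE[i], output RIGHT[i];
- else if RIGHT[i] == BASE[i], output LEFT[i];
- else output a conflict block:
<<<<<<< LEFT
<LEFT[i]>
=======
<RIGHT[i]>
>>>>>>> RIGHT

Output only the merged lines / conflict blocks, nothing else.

Answer: charlie
hotel
golf
echo
echo

Derivation:
Final LEFT:  [golf, delta, golf, echo, echo]
Final RIGHT: [charlie, hotel, golf, echo, echo]
i=0: L=golf=BASE, R=charlie -> take RIGHT -> charlie
i=1: L=delta=BASE, R=hotel -> take RIGHT -> hotel
i=2: L=golf R=golf -> agree -> golf
i=3: L=echo R=echo -> agree -> echo
i=4: L=echo R=echo -> agree -> echo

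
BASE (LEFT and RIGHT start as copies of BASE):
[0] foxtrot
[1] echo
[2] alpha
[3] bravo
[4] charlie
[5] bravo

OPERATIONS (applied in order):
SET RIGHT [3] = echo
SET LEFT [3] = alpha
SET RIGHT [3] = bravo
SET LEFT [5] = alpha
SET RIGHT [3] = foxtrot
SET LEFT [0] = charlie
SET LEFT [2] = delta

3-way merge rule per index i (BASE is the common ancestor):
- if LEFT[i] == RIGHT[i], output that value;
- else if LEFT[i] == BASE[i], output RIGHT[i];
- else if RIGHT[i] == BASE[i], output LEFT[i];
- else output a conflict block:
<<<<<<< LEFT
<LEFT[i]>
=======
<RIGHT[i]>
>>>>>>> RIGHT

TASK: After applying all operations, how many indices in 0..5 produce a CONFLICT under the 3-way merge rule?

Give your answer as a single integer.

Answer: 1

Derivation:
Final LEFT:  [charlie, echo, delta, alpha, charlie, alpha]
Final RIGHT: [foxtrot, echo, alpha, foxtrot, charlie, bravo]
i=0: L=charlie, R=foxtrot=BASE -> take LEFT -> charlie
i=1: L=echo R=echo -> agree -> echo
i=2: L=delta, R=alpha=BASE -> take LEFT -> delta
i=3: BASE=bravo L=alpha R=foxtrot all differ -> CONFLICT
i=4: L=charlie R=charlie -> agree -> charlie
i=5: L=alpha, R=bravo=BASE -> take LEFT -> alpha
Conflict count: 1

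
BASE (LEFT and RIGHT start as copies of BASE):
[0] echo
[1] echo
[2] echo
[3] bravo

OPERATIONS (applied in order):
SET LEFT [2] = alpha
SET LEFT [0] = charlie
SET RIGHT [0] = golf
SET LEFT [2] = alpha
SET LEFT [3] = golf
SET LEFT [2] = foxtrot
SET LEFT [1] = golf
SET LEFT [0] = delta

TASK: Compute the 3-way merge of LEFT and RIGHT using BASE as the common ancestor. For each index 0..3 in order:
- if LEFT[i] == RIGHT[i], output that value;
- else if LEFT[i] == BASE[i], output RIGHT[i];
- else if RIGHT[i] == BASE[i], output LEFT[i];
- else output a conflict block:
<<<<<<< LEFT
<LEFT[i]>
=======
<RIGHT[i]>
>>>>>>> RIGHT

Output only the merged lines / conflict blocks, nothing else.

Answer: <<<<<<< LEFT
delta
=======
golf
>>>>>>> RIGHT
golf
foxtrot
golf

Derivation:
Final LEFT:  [delta, golf, foxtrot, golf]
Final RIGHT: [golf, echo, echo, bravo]
i=0: BASE=echo L=delta R=golf all differ -> CONFLICT
i=1: L=golf, R=echo=BASE -> take LEFT -> golf
i=2: L=foxtrot, R=echo=BASE -> take LEFT -> foxtrot
i=3: L=golf, R=bravo=BASE -> take LEFT -> golf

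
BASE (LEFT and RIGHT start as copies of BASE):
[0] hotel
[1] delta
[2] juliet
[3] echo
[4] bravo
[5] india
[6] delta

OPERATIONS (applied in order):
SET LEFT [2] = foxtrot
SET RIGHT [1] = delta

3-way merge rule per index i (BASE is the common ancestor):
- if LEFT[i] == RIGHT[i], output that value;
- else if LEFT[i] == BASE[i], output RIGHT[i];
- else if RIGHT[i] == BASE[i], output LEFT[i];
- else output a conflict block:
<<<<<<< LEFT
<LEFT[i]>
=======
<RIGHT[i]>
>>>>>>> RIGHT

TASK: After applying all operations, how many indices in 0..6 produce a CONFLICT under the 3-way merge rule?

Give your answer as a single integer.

Final LEFT:  [hotel, delta, foxtrot, echo, bravo, india, delta]
Final RIGHT: [hotel, delta, juliet, echo, bravo, india, delta]
i=0: L=hotel R=hotel -> agree -> hotel
i=1: L=delta R=delta -> agree -> delta
i=2: L=foxtrot, R=juliet=BASE -> take LEFT -> foxtrot
i=3: L=echo R=echo -> agree -> echo
i=4: L=bravo R=bravo -> agree -> bravo
i=5: L=india R=india -> agree -> india
i=6: L=delta R=delta -> agree -> delta
Conflict count: 0

Answer: 0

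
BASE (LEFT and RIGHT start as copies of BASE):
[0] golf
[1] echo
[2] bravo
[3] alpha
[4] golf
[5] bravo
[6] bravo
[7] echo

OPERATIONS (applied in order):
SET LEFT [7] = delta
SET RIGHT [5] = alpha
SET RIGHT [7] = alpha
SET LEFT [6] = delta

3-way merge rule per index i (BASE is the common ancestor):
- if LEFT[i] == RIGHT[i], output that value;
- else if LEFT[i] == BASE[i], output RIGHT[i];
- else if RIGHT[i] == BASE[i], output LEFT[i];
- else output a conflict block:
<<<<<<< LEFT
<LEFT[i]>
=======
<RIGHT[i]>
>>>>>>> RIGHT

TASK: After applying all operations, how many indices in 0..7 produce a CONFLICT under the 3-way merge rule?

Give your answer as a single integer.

Final LEFT:  [golf, echo, bravo, alpha, golf, bravo, delta, delta]
Final RIGHT: [golf, echo, bravo, alpha, golf, alpha, bravo, alpha]
i=0: L=golf R=golf -> agree -> golf
i=1: L=echo R=echo -> agree -> echo
i=2: L=bravo R=bravo -> agree -> bravo
i=3: L=alpha R=alpha -> agree -> alpha
i=4: L=golf R=golf -> agree -> golf
i=5: L=bravo=BASE, R=alpha -> take RIGHT -> alpha
i=6: L=delta, R=bravo=BASE -> take LEFT -> delta
i=7: BASE=echo L=delta R=alpha all differ -> CONFLICT
Conflict count: 1

Answer: 1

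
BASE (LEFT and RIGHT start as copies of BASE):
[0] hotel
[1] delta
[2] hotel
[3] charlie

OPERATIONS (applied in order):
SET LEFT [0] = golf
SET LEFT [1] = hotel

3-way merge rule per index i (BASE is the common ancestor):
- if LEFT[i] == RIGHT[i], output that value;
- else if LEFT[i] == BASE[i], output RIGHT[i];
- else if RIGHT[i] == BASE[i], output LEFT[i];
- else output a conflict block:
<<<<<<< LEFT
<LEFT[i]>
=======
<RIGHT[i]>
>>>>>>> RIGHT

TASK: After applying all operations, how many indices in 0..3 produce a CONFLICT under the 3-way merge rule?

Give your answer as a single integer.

Final LEFT:  [golf, hotel, hotel, charlie]
Final RIGHT: [hotel, delta, hotel, charlie]
i=0: L=golf, R=hotel=BASE -> take LEFT -> golf
i=1: L=hotel, R=delta=BASE -> take LEFT -> hotel
i=2: L=hotel R=hotel -> agree -> hotel
i=3: L=charlie R=charlie -> agree -> charlie
Conflict count: 0

Answer: 0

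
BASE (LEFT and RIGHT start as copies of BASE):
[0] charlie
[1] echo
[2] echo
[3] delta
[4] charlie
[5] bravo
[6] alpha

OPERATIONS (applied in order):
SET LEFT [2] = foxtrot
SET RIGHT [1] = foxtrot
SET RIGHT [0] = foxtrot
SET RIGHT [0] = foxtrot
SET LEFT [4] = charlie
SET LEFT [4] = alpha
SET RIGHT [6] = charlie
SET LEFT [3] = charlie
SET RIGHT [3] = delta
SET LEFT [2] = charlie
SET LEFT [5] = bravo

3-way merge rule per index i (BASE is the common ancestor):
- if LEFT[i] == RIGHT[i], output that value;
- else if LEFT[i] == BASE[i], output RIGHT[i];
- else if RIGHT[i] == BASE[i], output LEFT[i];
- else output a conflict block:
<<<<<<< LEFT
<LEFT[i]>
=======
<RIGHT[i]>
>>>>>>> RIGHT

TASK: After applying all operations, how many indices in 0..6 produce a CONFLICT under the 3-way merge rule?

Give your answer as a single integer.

Final LEFT:  [charlie, echo, charlie, charlie, alpha, bravo, alpha]
Final RIGHT: [foxtrot, foxtrot, echo, delta, charlie, bravo, charlie]
i=0: L=charlie=BASE, R=foxtrot -> take RIGHT -> foxtrot
i=1: L=echo=BASE, R=foxtrot -> take RIGHT -> foxtrot
i=2: L=charlie, R=echo=BASE -> take LEFT -> charlie
i=3: L=charlie, R=delta=BASE -> take LEFT -> charlie
i=4: L=alpha, R=charlie=BASE -> take LEFT -> alpha
i=5: L=bravo R=bravo -> agree -> bravo
i=6: L=alpha=BASE, R=charlie -> take RIGHT -> charlie
Conflict count: 0

Answer: 0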